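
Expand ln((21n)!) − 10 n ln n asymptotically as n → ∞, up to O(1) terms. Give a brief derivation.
ln((21n)!) − 10 n ln n = 11 n ln n + 21(ln 21 − 1) n + (1/2) ln(2π·21n) + O(1/n)

Stirling: ln((21n)!) = 21n ln(21n) − 21n + (1/2) ln(2π·21n) + O(1/n).
Expand 21n ln(21n) = 21n (ln n + ln 21) = 21n ln n + 21n ln 21.
Subtract 10n ln n: leading term is (21 − 10) n ln n = 11 n ln n. The next term is 21n ln 21 − 21n = 21(ln 21 − 1) n. Then the (1/2) ln(2π·21n) correction.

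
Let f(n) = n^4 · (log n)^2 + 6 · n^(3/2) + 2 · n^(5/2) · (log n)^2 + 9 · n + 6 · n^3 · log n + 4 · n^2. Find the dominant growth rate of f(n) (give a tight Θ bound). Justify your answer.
f(n) ∈ Θ(n^4 · (log n)^2)

Compare the terms by growth order. For large n, n^a · (log n)^b dominates n^a' · (log n)^b' iff a > a', or (a = a' and b > b'). Ranking the 6 terms shows the dominant one is n^4 · (log n)^2. Hence f(n) ∈ Θ(n^4 · (log n)^2).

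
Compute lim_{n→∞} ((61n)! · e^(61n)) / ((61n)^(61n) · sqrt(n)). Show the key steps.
lim = sqrt(2π·61)

Stirling: (61n)! ~ sqrt(2π·61n) · (61n/e)^(61n). Hence
  (61n)! · e^(61n) / (61n)^(61n) ~ sqrt(2π·61n).
Dividing by sqrt(n): sqrt(2π·61n) / sqrt(n) = sqrt(2π·61) · n^((1−1)/2), so the limit is sqrt(2π·61).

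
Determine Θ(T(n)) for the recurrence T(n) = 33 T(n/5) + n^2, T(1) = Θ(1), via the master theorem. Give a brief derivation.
T(n) = Θ(n^(log_5 33))

Master theorem: compare f(n) = n^2 to n^(log_5 33) where log_5 33 ≈ 2.173. Since 2 < log_5 33, we have f(n) = O(n^(log_5 33 − ε)) for some ε > 0 — Case 1. Hence T(n) = Θ(n^(log_5 33)).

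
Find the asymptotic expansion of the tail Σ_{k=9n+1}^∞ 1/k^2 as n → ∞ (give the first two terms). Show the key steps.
Σ_{k>9n} 1/k^2 = 1/(1 · (9n)) − 1/(2 · (9n)^2) + O(1/(9n)^3)

Compare to the integral: ∫_{9n}^∞ x^(−2) dx = [−x^(−1)/1]_{9n}^∞ = 1/((2−1)·(9n)). The Euler-Maclaurin correction adds −f(9n)/2 = −1/(2·(9n)^2). Euler-Maclaurin then gives
  Σ_{k>9n} 1/k^2 = ∫_{9n}^∞ dx/x^2 − 1/(2·(9n)^2) + O(1/(9n)^3).
(Equivalently this is ζ(2) − Σ_{k≤9n} 1/k^2.)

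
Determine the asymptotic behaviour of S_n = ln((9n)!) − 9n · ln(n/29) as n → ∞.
S_n ~ 9n · (ln 261 − 1) + O(ln n)

Stirling: ln((9n)!) = 9n ln(9n) − 9n + O(ln n).
  S_n = 9n ln(9n) − 9n − 9n ln(n/29) + O(ln n)
      = 9n ln(9n) − 9n ln n + 9n ln 29 − 9n + O(ln n)
      = 9n ln 9 + 9n ln 29 − 9n + O(ln n)
      = 9n (ln 261 − 1) + O(ln n).
Numerically ln(261) − 1 ≈ 4.5645.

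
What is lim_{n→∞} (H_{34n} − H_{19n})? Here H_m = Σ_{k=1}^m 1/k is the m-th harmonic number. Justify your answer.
lim = ln(34/19)

Euler-Maclaurin gives H_m = ln m + γ + 1/(2m) + O(1/m^2). The γ and O(1/m) terms cancel in the difference:
  H_{34n} − H_{19n} = ln(34n) − ln(19n) + O(1/n) = ln(34/19) + O(1/n).
Hence the limit is ln(34/19).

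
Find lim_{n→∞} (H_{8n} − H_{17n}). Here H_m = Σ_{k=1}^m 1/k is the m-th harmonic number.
lim = ln(8/17)

Euler-Maclaurin gives H_m = ln m + γ + 1/(2m) + O(1/m^2). The γ and O(1/m) terms cancel in the difference:
  H_{8n} − H_{17n} = ln(8n) − ln(17n) + O(1/n) = ln(8/17) + O(1/n).
Hence the limit is ln(8/17).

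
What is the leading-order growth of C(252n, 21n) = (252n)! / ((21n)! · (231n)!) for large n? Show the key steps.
C(252n, 21n) ~ (8916100448256/285311670611)^(21n) · sqrt(6/(11π·21n))

Write N = 21n. Apply Stirling to each factorial:
  (12N)! ~ sqrt(2π·12N) · (12N/e)^(12N),
  N! ~ sqrt(2π N) · (N/e)^N,
  (11N)! ~ sqrt(2π·11N) · (11N/e)^(11N).
The exponential factors combine to (12N)^(12N) / (N^N · (11N)^(11N)) = 12^(12N)/11^(11N) = (12^12/11^11)^N = (8916100448256/285311670611)^N.
The square-root prefactors combine to sqrt(2π·12N) / (sqrt(2π N)·sqrt(2π·11N)) = sqrt(12 / (2π·11·N)) = sqrt(6/(11π·21n)).
Substituting N = 21n: C(252n, 21n) ~ (8916100448256/285311670611)^(21n) · sqrt(6/(11π·21n)).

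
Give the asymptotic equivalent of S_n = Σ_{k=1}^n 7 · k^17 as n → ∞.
S_n ~ 7 · n^18 / 18

By integral comparison (Euler-Maclaurin), Σ_{k=1}^n 7 · k^17 = 7 · ∫_0^n x^17 dx + O(n^17) = 7 · n^18/18 + O(n^17). (Equivalently, Faulhaber's formula gives the same leading term.)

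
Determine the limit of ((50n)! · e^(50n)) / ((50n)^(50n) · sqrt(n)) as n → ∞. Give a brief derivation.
lim = sqrt(2π·50)

Stirling: (50n)! ~ sqrt(2π·50n) · (50n/e)^(50n). Hence
  (50n)! · e^(50n) / (50n)^(50n) ~ sqrt(2π·50n).
Dividing by sqrt(n): sqrt(2π·50n) / sqrt(n) = sqrt(2π·50) · n^((1−1)/2), so the limit is sqrt(2π·50).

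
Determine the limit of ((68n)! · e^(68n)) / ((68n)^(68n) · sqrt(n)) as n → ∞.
lim = sqrt(2π·68)

Stirling: (68n)! ~ sqrt(2π·68n) · (68n/e)^(68n). Hence
  (68n)! · e^(68n) / (68n)^(68n) ~ sqrt(2π·68n).
Dividing by sqrt(n): sqrt(2π·68n) / sqrt(n) = sqrt(2π·68) · n^((1−1)/2), so the limit is sqrt(2π·68).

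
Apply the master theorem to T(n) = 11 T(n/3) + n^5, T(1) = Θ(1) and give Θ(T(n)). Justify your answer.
T(n) = Θ(n^5)

log_3 11 ≈ 2.183. f(n) = n^5 dominates n^(log_3 11) since 5 > 2.183, and the regularity condition a·f(n/b) = 11·(n/3)^5 = (11/243)·n^5 ≤ c·f(n) holds with c = 11/243 ≈ 0.0453 < 1. So this is Case 3: T(n) = Θ(f(n)) = Θ(n^5).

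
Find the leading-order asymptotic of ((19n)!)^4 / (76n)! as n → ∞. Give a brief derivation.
((19n)!)^4/(76n)! ~ ((2π·19n)^(3/2) / 2) · 4^(−4·19n)  →  0

Write N = 19n. Stirling: N! ~ sqrt(2π N)(N/e)^N and (4N)! ~ sqrt(2π·4N)·(4N/e)^(4N).
  (N!)^4/(4N)! ~ (2π N)^(4/2) (N/e)^(4N) / [sqrt(2π·4N) (4N/e)^(4N)]
     = (2π N)^(4/2) / sqrt(2π·4N) · (N/(4N))^(4N)
     = (2π N)^((4−1)/2) / 2 · 4^(−4N).
Since 4^4 > 1, the factor 4^(−4N) decays exponentially, so the ratio → 0. Substituting N = 19n gives the stated form.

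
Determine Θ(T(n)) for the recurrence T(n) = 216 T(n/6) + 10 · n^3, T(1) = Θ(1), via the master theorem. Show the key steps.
T(n) = Θ(n^3 log n)

log_6 216 = 3, and f(n) = 10 · n^3 = Θ(n^(log_6 216)). This is Case 2 of the master theorem: T(n) = Θ(f(n) · log n) = Θ(n^3 log n).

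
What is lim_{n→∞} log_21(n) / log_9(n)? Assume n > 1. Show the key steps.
lim = ln(9) / ln(21) = log_21(9)

Change of base: log_21(n) = ln n / ln 21 and log_9(n) = ln n / ln 9. The ratio is (ln n / ln 21) · (ln 9 / ln n) = ln 9 / ln 21, a constant independent of n. So the limit is ln 9 / ln 21 = log_21(9).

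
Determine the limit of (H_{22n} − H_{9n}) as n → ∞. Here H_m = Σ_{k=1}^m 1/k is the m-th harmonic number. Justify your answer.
lim = ln(22/9)

Euler-Maclaurin gives H_m = ln m + γ + 1/(2m) + O(1/m^2). The γ and O(1/m) terms cancel in the difference:
  H_{22n} − H_{9n} = ln(22n) − ln(9n) + O(1/n) = ln(22/9) + O(1/n).
Hence the limit is ln(22/9).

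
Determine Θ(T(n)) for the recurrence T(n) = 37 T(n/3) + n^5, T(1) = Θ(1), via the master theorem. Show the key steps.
T(n) = Θ(n^5)

log_3 37 ≈ 3.287. f(n) = n^5 dominates n^(log_3 37) since 5 > 3.287, and the regularity condition a·f(n/b) = 37·(n/3)^5 = (37/243)·n^5 ≤ c·f(n) holds with c = 37/243 ≈ 0.152 < 1. So this is Case 3: T(n) = Θ(f(n)) = Θ(n^5).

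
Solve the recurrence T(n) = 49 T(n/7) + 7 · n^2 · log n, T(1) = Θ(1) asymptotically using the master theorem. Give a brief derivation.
T(n) = Θ(n^2 · (log n)^2)

Here log_7 49 = 2 and f(n) = 7 · n^2 · log n = Θ(n^(log_7 49) · (log n)^1). This is the extended Case 2 of the master theorem (f matches the critical exponent up to log factors), giving T(n) = Θ(n^(log_7 49) · (log n)^(1+1)) = Θ(n^2 · (log n)^2).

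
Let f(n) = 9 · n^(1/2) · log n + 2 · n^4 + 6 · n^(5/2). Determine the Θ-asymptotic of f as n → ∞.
f(n) ∈ Θ(n^4)

Compare the terms by growth order. For large n, n^a · (log n)^b dominates n^a' · (log n)^b' iff a > a', or (a = a' and b > b'). Ranking the 3 terms shows the dominant one is 2 · n^4. Hence f(n) ∈ Θ(n^4).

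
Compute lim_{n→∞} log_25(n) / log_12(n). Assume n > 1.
lim = ln(12) / ln(25) = log_25(12)

Change of base: log_25(n) = ln n / ln 25 and log_12(n) = ln n / ln 12. The ratio is (ln n / ln 25) · (ln 12 / ln n) = ln 12 / ln 25, a constant independent of n. So the limit is ln 12 / ln 25 = log_25(12).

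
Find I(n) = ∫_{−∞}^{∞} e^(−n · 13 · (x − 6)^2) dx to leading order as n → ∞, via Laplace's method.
I(n) = sqrt(π/(13n))

Here φ(x) = 13 · (x − 6)^2 has its unique minimum at x* = 6 with φ(x*) = 0 and φ''(x*) = 26. Laplace's method gives
  I(n) ~ e^(−n φ(x*)) · sqrt(2π / (n · φ''(x*))) = sqrt(2π / (26n)) = sqrt(π/(13n)).
This is exact: substituting u = (x − 6)·sqrt(13n) gives I(n) = (1/sqrt(13n)) ∫_{−∞}^{∞} e^(−u^2) du = sqrt(π/(13n)).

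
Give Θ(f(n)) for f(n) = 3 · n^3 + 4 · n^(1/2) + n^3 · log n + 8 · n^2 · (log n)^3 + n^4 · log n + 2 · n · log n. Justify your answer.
f(n) ∈ Θ(n^4 · log n)

Compare the terms by growth order. For large n, n^a · (log n)^b dominates n^a' · (log n)^b' iff a > a', or (a = a' and b > b'). Ranking the 6 terms shows the dominant one is n^4 · log n. Hence f(n) ∈ Θ(n^4 · log n).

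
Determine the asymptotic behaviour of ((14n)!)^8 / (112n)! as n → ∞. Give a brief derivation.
((14n)!)^8/(112n)! ~ ((2π·14n)^(7/2) / sqrt(8)) · 8^(−8·14n)  →  0

Write N = 14n. Stirling: N! ~ sqrt(2π N)(N/e)^N and (8N)! ~ sqrt(2π·8N)·(8N/e)^(8N).
  (N!)^8/(8N)! ~ (2π N)^(8/2) (N/e)^(8N) / [sqrt(2π·8N) (8N/e)^(8N)]
     = (2π N)^(8/2) / sqrt(2π·8N) · (N/(8N))^(8N)
     = (2π N)^((8−1)/2) / sqrt(8) · 8^(−8N).
Since 8^8 > 1, the factor 8^(−8N) decays exponentially, so the ratio → 0. Substituting N = 14n gives the stated form.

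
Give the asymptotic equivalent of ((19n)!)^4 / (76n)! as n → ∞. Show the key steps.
((19n)!)^4/(76n)! ~ ((2π·19n)^(3/2) / 2) · 4^(−4·19n)  →  0

Write N = 19n. Stirling: N! ~ sqrt(2π N)(N/e)^N and (4N)! ~ sqrt(2π·4N)·(4N/e)^(4N).
  (N!)^4/(4N)! ~ (2π N)^(4/2) (N/e)^(4N) / [sqrt(2π·4N) (4N/e)^(4N)]
     = (2π N)^(4/2) / sqrt(2π·4N) · (N/(4N))^(4N)
     = (2π N)^((4−1)/2) / 2 · 4^(−4N).
Since 4^4 > 1, the factor 4^(−4N) decays exponentially, so the ratio → 0. Substituting N = 19n gives the stated form.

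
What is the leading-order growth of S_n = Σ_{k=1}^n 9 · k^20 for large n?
S_n ~ 3 · n^21 / 7

By integral comparison (Euler-Maclaurin), Σ_{k=1}^n 9 · k^20 = 9 · ∫_0^n x^20 dx + O(n^20) = 9 · n^21/21 = 3 · n^21 / 7 + O(n^20). (Equivalently, Faulhaber's formula gives the same leading term.)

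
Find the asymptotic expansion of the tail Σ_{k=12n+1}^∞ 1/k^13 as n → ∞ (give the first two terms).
Σ_{k>12n} 1/k^13 = 1/(12 · (12n)^12) − 1/(2 · (12n)^13) + O(1/(12n)^14)

Compare to the integral: ∫_{12n}^∞ x^(−13) dx = [−x^(−12)/12]_{12n}^∞ = 1/((13−1)·(12n)^12). The Euler-Maclaurin correction adds −f(12n)/2 = −1/(2·(12n)^13). Euler-Maclaurin then gives
  Σ_{k>12n} 1/k^13 = ∫_{12n}^∞ dx/x^13 − 1/(2·(12n)^13) + O(1/(12n)^14).
(Equivalently this is ζ(13) − Σ_{k≤12n} 1/k^13.)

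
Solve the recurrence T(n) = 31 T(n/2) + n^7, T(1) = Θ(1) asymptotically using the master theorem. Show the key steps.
T(n) = Θ(n^7)

log_2 31 ≈ 4.954. f(n) = n^7 dominates n^(log_2 31) since 7 > 4.954, and the regularity condition a·f(n/b) = 31·(n/2)^7 = (31/128)·n^7 ≤ c·f(n) holds with c = 31/128 ≈ 0.242 < 1. So this is Case 3: T(n) = Θ(f(n)) = Θ(n^7).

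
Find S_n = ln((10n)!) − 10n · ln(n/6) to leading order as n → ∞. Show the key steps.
S_n ~ 10n · (ln 60 − 1) + O(ln n)

Stirling: ln((10n)!) = 10n ln(10n) − 10n + O(ln n).
  S_n = 10n ln(10n) − 10n − 10n ln(n/6) + O(ln n)
      = 10n ln(10n) − 10n ln n + 10n ln 6 − 10n + O(ln n)
      = 10n ln 10 + 10n ln 6 − 10n + O(ln n)
      = 10n (ln 60 − 1) + O(ln n).
Numerically ln(60) − 1 ≈ 3.0943.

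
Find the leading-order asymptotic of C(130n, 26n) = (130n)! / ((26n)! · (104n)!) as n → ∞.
C(130n, 26n) ~ (3125/256)^(26n) · sqrt(5/(8π·26n))

Write N = 26n. Apply Stirling to each factorial:
  (5N)! ~ sqrt(2π·5N) · (5N/e)^(5N),
  N! ~ sqrt(2π N) · (N/e)^N,
  (4N)! ~ sqrt(2π·4N) · (4N/e)^(4N).
The exponential factors combine to (5N)^(5N) / (N^N · (4N)^(4N)) = 5^(5N)/4^(4N) = (5^5/4^4)^N = (3125/256)^N.
The square-root prefactors combine to sqrt(2π·5N) / (sqrt(2π N)·sqrt(2π·4N)) = sqrt(5 / (2π·4·N)) = sqrt(5/(8π·26n)).
Substituting N = 26n: C(130n, 26n) ~ (3125/256)^(26n) · sqrt(5/(8π·26n)).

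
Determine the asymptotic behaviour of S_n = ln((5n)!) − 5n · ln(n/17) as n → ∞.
S_n ~ 5n · (ln 85 − 1) + O(ln n)

Stirling: ln((5n)!) = 5n ln(5n) − 5n + O(ln n).
  S_n = 5n ln(5n) − 5n − 5n ln(n/17) + O(ln n)
      = 5n ln(5n) − 5n ln n + 5n ln 17 − 5n + O(ln n)
      = 5n ln 5 + 5n ln 17 − 5n + O(ln n)
      = 5n (ln 85 − 1) + O(ln n).
Numerically ln(85) − 1 ≈ 3.4427.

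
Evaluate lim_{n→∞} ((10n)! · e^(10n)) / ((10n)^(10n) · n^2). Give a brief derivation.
lim = 0

Stirling: (10n)! ~ sqrt(2π·10n) · (10n/e)^(10n). Hence
  (10n)! · e^(10n) / (10n)^(10n) ~ sqrt(2π·10n).
Dividing by n^2: sqrt(2π·10n) / n^2 = sqrt(2π·10) · n^((1−4)/2), so the expression behaves like sqrt(2π·10) · n^((1−4)/2) → 0.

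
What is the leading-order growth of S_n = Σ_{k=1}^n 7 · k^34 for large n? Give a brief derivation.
S_n ~ n^35 / 5

By integral comparison (Euler-Maclaurin), Σ_{k=1}^n 7 · k^34 = 7 · ∫_0^n x^34 dx + O(n^34) = 7 · n^35/35 = n^35 / 5 + O(n^34). (Equivalently, Faulhaber's formula gives the same leading term.)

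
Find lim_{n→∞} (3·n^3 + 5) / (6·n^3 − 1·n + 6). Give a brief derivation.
lim = 3/6 = 1/2

For large n the leading n^3 terms dominate both numerator and denominator. Dividing top and bottom by n^3, every other term tends to 0, leaving 3/6 = 1/2.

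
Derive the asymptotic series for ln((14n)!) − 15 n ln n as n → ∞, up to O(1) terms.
ln((14n)!) − 15 n ln n = −n ln n + 14(ln 14 − 1) n + (1/2) ln(2π·14n) + O(1/n)

Stirling: ln((14n)!) = 14n ln(14n) − 14n + (1/2) ln(2π·14n) + O(1/n).
Expand 14n ln(14n) = 14n (ln n + ln 14) = 14n ln n + 14n ln 14.
Subtract 15n ln n: leading term is (14 − 15) n ln n = −n ln n. The next term is 14n ln 14 − 14n = 14(ln 14 − 1) n. Then the (1/2) ln(2π·14n) correction.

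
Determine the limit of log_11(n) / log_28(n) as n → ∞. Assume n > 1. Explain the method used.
lim = ln(28) / ln(11) = log_11(28)

Change of base: log_11(n) = ln n / ln 11 and log_28(n) = ln n / ln 28. The ratio is (ln n / ln 11) · (ln 28 / ln n) = ln 28 / ln 11, a constant independent of n. So the limit is ln 28 / ln 11 = log_11(28).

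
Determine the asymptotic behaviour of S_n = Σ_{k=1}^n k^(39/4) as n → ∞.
S_n ~ (4/43) · n^(43/4)

Integral comparison: Σ_{k=1}^n k^(39/4) = ∫_0^n x^(39/4) dx + O(n^(39/4)). The integral is n^(1 + 39/4) / (1 + 39/4) = n^((39+4)/4) / ((39+4)/4) = (4/43) · n^(43/4).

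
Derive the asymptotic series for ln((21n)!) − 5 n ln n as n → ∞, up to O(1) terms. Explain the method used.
ln((21n)!) − 5 n ln n = 16 n ln n + 21(ln 21 − 1) n + (1/2) ln(2π·21n) + O(1/n)

Stirling: ln((21n)!) = 21n ln(21n) − 21n + (1/2) ln(2π·21n) + O(1/n).
Expand 21n ln(21n) = 21n (ln n + ln 21) = 21n ln n + 21n ln 21.
Subtract 5n ln n: leading term is (21 − 5) n ln n = 16 n ln n. The next term is 21n ln 21 − 21n = 21(ln 21 − 1) n. Then the (1/2) ln(2π·21n) correction.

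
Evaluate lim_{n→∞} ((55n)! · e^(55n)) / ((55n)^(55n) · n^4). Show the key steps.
lim = 0

Stirling: (55n)! ~ sqrt(2π·55n) · (55n/e)^(55n). Hence
  (55n)! · e^(55n) / (55n)^(55n) ~ sqrt(2π·55n).
Dividing by n^4: sqrt(2π·55n) / n^4 = sqrt(2π·55) · n^((1−8)/2), so the expression behaves like sqrt(2π·55) · n^((1−8)/2) → 0.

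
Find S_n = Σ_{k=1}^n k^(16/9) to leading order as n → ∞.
S_n ~ (9/25) · n^(25/9)

Integral comparison: Σ_{k=1}^n k^(16/9) = ∫_0^n x^(16/9) dx + O(n^(16/9)). The integral is n^(1 + 16/9) / (1 + 16/9) = n^((16+9)/9) / ((16+9)/9) = (9/25) · n^(25/9).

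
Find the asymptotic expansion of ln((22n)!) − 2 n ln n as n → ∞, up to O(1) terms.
ln((22n)!) − 2 n ln n = 20 n ln n + 22(ln 22 − 1) n + (1/2) ln(2π·22n) + O(1/n)

Stirling: ln((22n)!) = 22n ln(22n) − 22n + (1/2) ln(2π·22n) + O(1/n).
Expand 22n ln(22n) = 22n (ln n + ln 22) = 22n ln n + 22n ln 22.
Subtract 2n ln n: leading term is (22 − 2) n ln n = 20 n ln n. The next term is 22n ln 22 − 22n = 22(ln 22 − 1) n. Then the (1/2) ln(2π·22n) correction.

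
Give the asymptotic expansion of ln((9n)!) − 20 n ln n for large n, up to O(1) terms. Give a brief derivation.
ln((9n)!) − 20 n ln n = −11 n ln n + 9(ln 9 − 1) n + (1/2) ln(2π·9n) + O(1/n)

Stirling: ln((9n)!) = 9n ln(9n) − 9n + (1/2) ln(2π·9n) + O(1/n).
Expand 9n ln(9n) = 9n (ln n + ln 9) = 9n ln n + 9n ln 9.
Subtract 20n ln n: leading term is (9 − 20) n ln n = −11 n ln n. The next term is 9n ln 9 − 9n = 9(ln 9 − 1) n. Then the (1/2) ln(2π·9n) correction.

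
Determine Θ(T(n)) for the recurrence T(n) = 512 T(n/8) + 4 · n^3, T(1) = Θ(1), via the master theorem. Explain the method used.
T(n) = Θ(n^3 log n)

log_8 512 = 3, and f(n) = 4 · n^3 = Θ(n^(log_8 512)). This is Case 2 of the master theorem: T(n) = Θ(f(n) · log n) = Θ(n^3 log n).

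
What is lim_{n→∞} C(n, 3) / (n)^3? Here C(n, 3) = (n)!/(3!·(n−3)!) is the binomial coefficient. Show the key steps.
lim = 1/3! = 1/6

With N = n → ∞: C(N, 3) / N^3 = [N(N−1)…(N−2)] / (3! · N^3) = (1/3!) · 1 · (1 − 1/n) · (1 − 2/n). Each factor → 1 as N → ∞, so the limit is 1/3! = 1/6.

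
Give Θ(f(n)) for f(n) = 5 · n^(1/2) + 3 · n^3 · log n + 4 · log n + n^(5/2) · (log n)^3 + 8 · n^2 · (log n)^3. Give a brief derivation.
f(n) ∈ Θ(n^3 · log n)

Compare the terms by growth order. For large n, n^a · (log n)^b dominates n^a' · (log n)^b' iff a > a', or (a = a' and b > b'). Ranking the 5 terms shows the dominant one is 3 · n^3 · log n. Hence f(n) ∈ Θ(n^3 · log n).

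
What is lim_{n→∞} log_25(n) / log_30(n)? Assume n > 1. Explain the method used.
lim = ln(30) / ln(25) = log_25(30)

Change of base: log_25(n) = ln n / ln 25 and log_30(n) = ln n / ln 30. The ratio is (ln n / ln 25) · (ln 30 / ln n) = ln 30 / ln 25, a constant independent of n. So the limit is ln 30 / ln 25 = log_25(30).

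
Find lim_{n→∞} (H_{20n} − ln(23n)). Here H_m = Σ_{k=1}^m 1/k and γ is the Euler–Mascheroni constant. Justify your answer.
lim = ln(20/23) + γ

By Euler-Maclaurin, H_m = ln m + γ + O(1/m). So
  H_{20n} − ln(23n) = ln(20n) + γ − ln(23n) + O(1/n)
                       = ln(20/23) + γ + O(1/n).
Hence the limit is ln(20/23) + γ.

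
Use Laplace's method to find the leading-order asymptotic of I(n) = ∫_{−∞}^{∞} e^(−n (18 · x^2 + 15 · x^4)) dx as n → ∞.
I(n) ~ sqrt(π/(18n))

φ(x) = 18 · x^2 + 15 · x^4 has its unique global minimum at x* = 0 (since φ'(x) = 36x + 60x^3 = 0 only at x = 0 for real x with both coefficients positive, and φ → ∞ as |x| → ∞). At x* = 0, φ(0) = 0 and φ''(0) = 36. Laplace's method then gives
  I(n) ~ sqrt(2π / (n · φ''(0))) · e^(−n φ(0)) = sqrt(2π / (36n)) = sqrt(π/(18n)).
The 15 · x^4 term contributes only at subleading order (an O(1/n) relative correction).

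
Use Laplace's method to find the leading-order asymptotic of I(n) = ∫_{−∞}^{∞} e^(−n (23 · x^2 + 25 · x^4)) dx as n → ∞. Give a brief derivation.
I(n) ~ sqrt(π/(23n))

φ(x) = 23 · x^2 + 25 · x^4 has its unique global minimum at x* = 0 (since φ'(x) = 46x + 100x^3 = 0 only at x = 0 for real x with both coefficients positive, and φ → ∞ as |x| → ∞). At x* = 0, φ(0) = 0 and φ''(0) = 46. Laplace's method then gives
  I(n) ~ sqrt(2π / (n · φ''(0))) · e^(−n φ(0)) = sqrt(2π / (46n)) = sqrt(π/(23n)).
The 25 · x^4 term contributes only at subleading order (an O(1/n) relative correction).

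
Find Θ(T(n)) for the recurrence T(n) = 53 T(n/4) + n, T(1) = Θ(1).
T(n) = Θ(n^(log_4 53))

Master theorem: compare f(n) = n to n^(log_4 53) where log_4 53 ≈ 2.864. Since 1 < log_4 53, we have f(n) = O(n^(log_4 53 − ε)) for some ε > 0 — Case 1. Hence T(n) = Θ(n^(log_4 53)).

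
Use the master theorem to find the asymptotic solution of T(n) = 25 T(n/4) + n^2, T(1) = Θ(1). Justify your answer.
T(n) = Θ(n^(log_4 25))

Master theorem: compare f(n) = n^2 to n^(log_4 25) where log_4 25 ≈ 2.322. Since 2 < log_4 25, we have f(n) = O(n^(log_4 25 − ε)) for some ε > 0 — Case 1. Hence T(n) = Θ(n^(log_4 25)).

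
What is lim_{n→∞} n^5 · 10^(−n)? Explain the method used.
lim = 0

Exponentials with base > 1 dominate every fixed polynomial: for any fixed c, n^c / 10^n → 0 as n → ∞ (e.g. by the ratio test, or by writing 10^n = e^(n ln 10) and noting e^(n ln 10) / n^c → ∞). Hence n^5 · 10^(−n) = n^5 / 10^n → 0.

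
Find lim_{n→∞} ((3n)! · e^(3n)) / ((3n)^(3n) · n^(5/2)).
lim = 0

Stirling: (3n)! ~ sqrt(2π·3n) · (3n/e)^(3n). Hence
  (3n)! · e^(3n) / (3n)^(3n) ~ sqrt(2π·3n).
Dividing by n^(5/2): sqrt(2π·3n) / n^(5/2) = sqrt(2π·3) · n^((1−5)/2), so the expression behaves like sqrt(2π·3) · n^((1−5)/2) → 0.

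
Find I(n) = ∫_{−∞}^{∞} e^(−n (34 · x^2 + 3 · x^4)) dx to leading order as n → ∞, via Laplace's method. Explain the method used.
I(n) ~ sqrt(π/(34n))

φ(x) = 34 · x^2 + 3 · x^4 has its unique global minimum at x* = 0 (since φ'(x) = 68x + 12x^3 = 0 only at x = 0 for real x with both coefficients positive, and φ → ∞ as |x| → ∞). At x* = 0, φ(0) = 0 and φ''(0) = 68. Laplace's method then gives
  I(n) ~ sqrt(2π / (n · φ''(0))) · e^(−n φ(0)) = sqrt(2π / (68n)) = sqrt(π/(34n)).
The 3 · x^4 term contributes only at subleading order (an O(1/n) relative correction).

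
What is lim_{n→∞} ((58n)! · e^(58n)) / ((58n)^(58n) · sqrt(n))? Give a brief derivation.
lim = sqrt(2π·58)

Stirling: (58n)! ~ sqrt(2π·58n) · (58n/e)^(58n). Hence
  (58n)! · e^(58n) / (58n)^(58n) ~ sqrt(2π·58n).
Dividing by sqrt(n): sqrt(2π·58n) / sqrt(n) = sqrt(2π·58) · n^((1−1)/2), so the limit is sqrt(2π·58).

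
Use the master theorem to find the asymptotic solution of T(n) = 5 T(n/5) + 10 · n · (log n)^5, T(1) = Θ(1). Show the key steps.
T(n) = Θ(n · (log n)^6)

Here log_5 5 = 1 and f(n) = 10 · n · (log n)^5 = Θ(n^(log_5 5) · (log n)^5). This is the extended Case 2 of the master theorem (f matches the critical exponent up to log factors), giving T(n) = Θ(n^(log_5 5) · (log n)^(5+1)) = Θ(n · (log n)^6).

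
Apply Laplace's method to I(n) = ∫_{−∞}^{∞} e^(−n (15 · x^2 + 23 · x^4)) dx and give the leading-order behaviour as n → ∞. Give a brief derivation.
I(n) ~ sqrt(π/(15n))

φ(x) = 15 · x^2 + 23 · x^4 has its unique global minimum at x* = 0 (since φ'(x) = 30x + 92x^3 = 0 only at x = 0 for real x with both coefficients positive, and φ → ∞ as |x| → ∞). At x* = 0, φ(0) = 0 and φ''(0) = 30. Laplace's method then gives
  I(n) ~ sqrt(2π / (n · φ''(0))) · e^(−n φ(0)) = sqrt(2π / (30n)) = sqrt(π/(15n)).
The 23 · x^4 term contributes only at subleading order (an O(1/n) relative correction).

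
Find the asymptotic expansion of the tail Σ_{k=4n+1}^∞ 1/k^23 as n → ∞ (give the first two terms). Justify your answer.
Σ_{k>4n} 1/k^23 = 1/(22 · (4n)^22) − 1/(2 · (4n)^23) + O(1/(4n)^24)

Compare to the integral: ∫_{4n}^∞ x^(−23) dx = [−x^(−22)/22]_{4n}^∞ = 1/((23−1)·(4n)^22). The Euler-Maclaurin correction adds −f(4n)/2 = −1/(2·(4n)^23). Euler-Maclaurin then gives
  Σ_{k>4n} 1/k^23 = ∫_{4n}^∞ dx/x^23 − 1/(2·(4n)^23) + O(1/(4n)^24).
(Equivalently this is ζ(23) − Σ_{k≤4n} 1/k^23.)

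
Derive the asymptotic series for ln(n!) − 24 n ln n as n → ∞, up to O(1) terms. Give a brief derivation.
ln(n!) − 24 n ln n = −23 n ln n − n + (1/2) ln(2π n) + O(1/n)

Stirling: ln((n)!) = n ln(n) − n + (1/2) ln(2π·n) + O(1/n).
Here n ln(n) = n ln n.
Subtract 24n ln n: leading term is (1 − 24) n ln n = −23 n ln n. The next term is −n. Then the (1/2) ln(2π·n) correction.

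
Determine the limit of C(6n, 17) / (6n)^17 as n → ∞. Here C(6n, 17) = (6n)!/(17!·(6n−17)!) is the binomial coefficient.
lim = 1/17! = 1/355687428096000

With N = 6n → ∞: C(N, 17) / N^17 = [N(N−1)…(N−16)] / (17! · N^17) = (1/17!) · 1 · (1 − 1/(6n)) · … · (1 − 16/(6n)). Each factor → 1 as N → ∞, so the limit is 1/17! = 1/355687428096000.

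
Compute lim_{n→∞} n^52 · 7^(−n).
lim = 0

Exponentials with base > 1 dominate every fixed polynomial: for any fixed c, n^c / 7^n → 0 as n → ∞ (e.g. by the ratio test, or by writing 7^n = e^(n ln 7) and noting e^(n ln 7) / n^c → ∞). Hence n^52 · 7^(−n) = n^52 / 7^n → 0.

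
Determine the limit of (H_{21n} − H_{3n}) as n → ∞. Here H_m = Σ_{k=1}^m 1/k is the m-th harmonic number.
lim = ln(21/3) = ln 7

Euler-Maclaurin gives H_m = ln m + γ + 1/(2m) + O(1/m^2). The γ and O(1/m) terms cancel in the difference:
  H_{21n} − H_{3n} = ln(21n) − ln(3n) + O(1/n) = ln(21/3) + O(1/n).
Hence the limit is ln(21/3) = ln 7.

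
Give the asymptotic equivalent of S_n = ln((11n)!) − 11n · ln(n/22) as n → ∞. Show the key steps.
S_n ~ 11n · (ln 242 − 1) + O(ln n)

Stirling: ln((11n)!) = 11n ln(11n) − 11n + O(ln n).
  S_n = 11n ln(11n) − 11n − 11n ln(n/22) + O(ln n)
      = 11n ln(11n) − 11n ln n + 11n ln 22 − 11n + O(ln n)
      = 11n ln 11 + 11n ln 22 − 11n + O(ln n)
      = 11n (ln 242 − 1) + O(ln n).
Numerically ln(242) − 1 ≈ 4.4889.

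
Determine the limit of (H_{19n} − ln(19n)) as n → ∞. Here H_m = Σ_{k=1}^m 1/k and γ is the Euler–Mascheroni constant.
lim = γ

By Euler-Maclaurin, H_m = ln m + γ + O(1/m). So
  H_{19n} − ln(19n) = ln(19n) + γ − ln(19n) + O(1/n)
                       = ln(19/19) + γ + O(1/n).
Hence the limit is γ (since ln 1 = 0).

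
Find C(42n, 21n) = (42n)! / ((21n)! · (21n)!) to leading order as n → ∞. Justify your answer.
C(42n, 21n) ~ (4)^(21n) · sqrt(1/(π·21n))

Write N = 21n. Apply Stirling to each factorial:
  (2N)! ~ sqrt(2π·2N) · (2N/e)^(2N),
  N! ~ sqrt(2π N) · (N/e)^N,
  (1N)! ~ sqrt(2π·1N) · (1N/e)^(1N).
The exponential factors combine to (2N)^(2N) / (N^N · (1N)^(1N)) = 2^(2N)/1^(1N) = (2^2/1^1)^N = (4)^N.
The square-root prefactors combine to sqrt(2π·2N) / (sqrt(2π N)·sqrt(2π·1N)) = sqrt(2 / (2π·1·N)) = sqrt(1/(π·21n)).
Substituting N = 21n: C(42n, 21n) ~ (4)^(21n) · sqrt(1/(π·21n)).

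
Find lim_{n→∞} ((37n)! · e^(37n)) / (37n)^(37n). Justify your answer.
lim = ∞

Stirling: (37n)! ~ sqrt(2π·37n) · (37n/e)^(37n). Hence
  (37n)! · e^(37n) / (37n)^(37n) ~ sqrt(2π·37n) = sqrt(2π·37) · sqrt(n) → ∞.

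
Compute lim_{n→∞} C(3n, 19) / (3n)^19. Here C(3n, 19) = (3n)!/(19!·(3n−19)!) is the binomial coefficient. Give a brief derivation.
lim = 1/19! = 1/121645100408832000

With N = 3n → ∞: C(N, 19) / N^19 = [N(N−1)…(N−18)] / (19! · N^19) = (1/19!) · 1 · (1 − 1/(3n)) · … · (1 − 18/(3n)). Each factor → 1 as N → ∞, so the limit is 1/19! = 1/121645100408832000.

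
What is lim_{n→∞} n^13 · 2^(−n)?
lim = 0

Exponentials with base > 1 dominate every fixed polynomial: for any fixed c, n^c / 2^n → 0 as n → ∞ (e.g. by the ratio test, or by writing 2^n = e^(n ln 2) and noting e^(n ln 2) / n^c → ∞). Hence n^13 · 2^(−n) = n^13 / 2^n → 0.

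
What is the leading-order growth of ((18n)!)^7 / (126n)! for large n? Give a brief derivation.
((18n)!)^7/(126n)! ~ ((2π·18n)^(6/2) / sqrt(7)) · 7^(−7·18n)  →  0

Write N = 18n. Stirling: N! ~ sqrt(2π N)(N/e)^N and (7N)! ~ sqrt(2π·7N)·(7N/e)^(7N).
  (N!)^7/(7N)! ~ (2π N)^(7/2) (N/e)^(7N) / [sqrt(2π·7N) (7N/e)^(7N)]
     = (2π N)^(7/2) / sqrt(2π·7N) · (N/(7N))^(7N)
     = (2π N)^((7−1)/2) / sqrt(7) · 7^(−7N).
Since 7^7 > 1, the factor 7^(−7N) decays exponentially, so the ratio → 0. Substituting N = 18n gives the stated form.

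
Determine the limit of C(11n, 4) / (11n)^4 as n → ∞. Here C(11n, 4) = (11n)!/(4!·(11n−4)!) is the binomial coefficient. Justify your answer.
lim = 1/4! = 1/24

With N = 11n → ∞: C(N, 4) / N^4 = [N(N−1)…(N−3)] / (4! · N^4) = (1/4!) · 1 · (1 − 1/(11n)) · (1 − 2/(11n)) · (1 − 3/(11n)). Each factor → 1 as N → ∞, so the limit is 1/4! = 1/24.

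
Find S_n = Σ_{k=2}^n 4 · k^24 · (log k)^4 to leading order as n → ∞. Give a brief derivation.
S_n ~ 4 · n^25 · (log n)^4 / 25

By integral comparison, S_n = ∫_1^n 4 · x^24 · (log x)^4 dx + O(n^24 · (log n)^4). For the integral, the leading term of ∫_1^n x^24 (log x)^4 dx is n^25/25 · (log n)^4 (by repeated integration by parts; each step lowers the log-exponent and produces a relatively O(1/log n) correction). Hence S_n ~ 4 · n^25 · (log n)^4 / 25.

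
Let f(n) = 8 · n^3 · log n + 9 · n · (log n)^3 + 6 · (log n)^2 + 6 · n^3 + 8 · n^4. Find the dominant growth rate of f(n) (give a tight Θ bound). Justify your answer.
f(n) ∈ Θ(n^4)

Compare the terms by growth order. For large n, n^a · (log n)^b dominates n^a' · (log n)^b' iff a > a', or (a = a' and b > b'). Ranking the 5 terms shows the dominant one is 8 · n^4. Hence f(n) ∈ Θ(n^4).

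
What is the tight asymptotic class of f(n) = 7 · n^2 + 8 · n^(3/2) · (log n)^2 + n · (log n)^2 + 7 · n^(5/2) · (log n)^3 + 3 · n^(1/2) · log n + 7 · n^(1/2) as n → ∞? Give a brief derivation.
f(n) ∈ Θ(n^(5/2) · (log n)^3)

Compare the terms by growth order. For large n, n^a · (log n)^b dominates n^a' · (log n)^b' iff a > a', or (a = a' and b > b'). Ranking the 6 terms shows the dominant one is 7 · n^(5/2) · (log n)^3. Hence f(n) ∈ Θ(n^(5/2) · (log n)^3).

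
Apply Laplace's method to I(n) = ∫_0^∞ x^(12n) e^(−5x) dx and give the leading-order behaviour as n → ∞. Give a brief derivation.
I(n) ~ (sqrt(2π·12n) / 5) · (12n/(5e))^(12n)

Write the integrand as exp(12n ln x − 5x) and set f(x) = 12n ln x − 5x. Then f'(x) = 12n/x − 5 = 0 at x* = 12n/5, and f''(x*) = −12n/x*^2 = −5^2/(12n). Laplace's method (interior maximum) gives
  I(n) ~ e^(f(x*)) · sqrt(2π / |f''(x*)|)
        = exp(12n ln(12n/5) − 12n) · sqrt(2π · 12n / 5^2)
        = (12n/5)^(12n) e^(−12n) · sqrt(2π·12n) / 5
        = (sqrt(2π·12n) / 5) · (12n/(5e))^(12n).
This matches Γ(12n+1)/5^(12n+1) with Stirling applied to Γ.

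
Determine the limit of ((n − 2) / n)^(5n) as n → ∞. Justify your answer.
lim = e^(−10)

Rewrite as (1 − 2/n)^(5n). By the standard limit (1 + x/n)^n → e^x, we have (1 − 2/n)^n → e^(−2), and raising to the 5th power gives e^(−10).
More precisely, ln[(1 − 2/n)^(5n)] = 5n · ln(1 − 2/n) = 5n · (-2/n + O(1/n^2)) = -10 + O(1/n) → -10.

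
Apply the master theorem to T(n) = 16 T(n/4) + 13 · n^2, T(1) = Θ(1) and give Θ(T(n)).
T(n) = Θ(n^2 log n)

log_4 16 = 2, and f(n) = 13 · n^2 = Θ(n^(log_4 16)). This is Case 2 of the master theorem: T(n) = Θ(f(n) · log n) = Θ(n^2 log n).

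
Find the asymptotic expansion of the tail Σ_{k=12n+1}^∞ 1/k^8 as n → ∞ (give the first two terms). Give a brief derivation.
Σ_{k>12n} 1/k^8 = 1/(7 · (12n)^7) − 1/(2 · (12n)^8) + O(1/(12n)^9)

Compare to the integral: ∫_{12n}^∞ x^(−8) dx = [−x^(−7)/7]_{12n}^∞ = 1/((8−1)·(12n)^7). The Euler-Maclaurin correction adds −f(12n)/2 = −1/(2·(12n)^8). Euler-Maclaurin then gives
  Σ_{k>12n} 1/k^8 = ∫_{12n}^∞ dx/x^8 − 1/(2·(12n)^8) + O(1/(12n)^9).
(Equivalently this is ζ(8) − Σ_{k≤12n} 1/k^8.)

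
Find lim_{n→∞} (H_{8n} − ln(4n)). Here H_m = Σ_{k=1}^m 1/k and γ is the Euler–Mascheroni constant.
lim = ln 2 + γ

By Euler-Maclaurin, H_m = ln m + γ + O(1/m). So
  H_{8n} − ln(4n) = ln(8n) + γ − ln(4n) + O(1/n)
                       = ln(8/4) + γ + O(1/n).
Hence the limit is ln(8/4) + γ (= ln 2).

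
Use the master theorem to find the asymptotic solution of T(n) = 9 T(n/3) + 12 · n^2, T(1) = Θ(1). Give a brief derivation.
T(n) = Θ(n^2 log n)

log_3 9 = 2, and f(n) = 12 · n^2 = Θ(n^(log_3 9)). This is Case 2 of the master theorem: T(n) = Θ(f(n) · log n) = Θ(n^2 log n).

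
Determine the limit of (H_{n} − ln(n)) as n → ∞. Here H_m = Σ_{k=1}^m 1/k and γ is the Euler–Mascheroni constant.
lim = γ

By Euler-Maclaurin, H_m = ln m + γ + O(1/m). So
  H_{n} − ln(n) = ln(n) + γ − ln(n) + O(1/n)
                       = ln(1/1) + γ + O(1/n).
Hence the limit is γ (since ln 1 = 0).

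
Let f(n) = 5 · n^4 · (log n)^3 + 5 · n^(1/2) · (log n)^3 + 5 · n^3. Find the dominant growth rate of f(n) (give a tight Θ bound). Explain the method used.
f(n) ∈ Θ(n^4 · (log n)^3)

Compare the terms by growth order. For large n, n^a · (log n)^b dominates n^a' · (log n)^b' iff a > a', or (a = a' and b > b'). Ranking the 3 terms shows the dominant one is 5 · n^4 · (log n)^3. Hence f(n) ∈ Θ(n^4 · (log n)^3).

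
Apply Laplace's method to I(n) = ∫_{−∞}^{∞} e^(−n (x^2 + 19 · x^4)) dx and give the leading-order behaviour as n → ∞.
I(n) ~ sqrt(π/n)

φ(x) = x^2 + 19 · x^4 has its unique global minimum at x* = 0 (since φ'(x) = 2x + 76x^3 = 0 only at x = 0 for real x with both coefficients positive, and φ → ∞ as |x| → ∞). At x* = 0, φ(0) = 0 and φ''(0) = 2. Laplace's method then gives
  I(n) ~ sqrt(2π / (n · φ''(0))) · e^(−n φ(0)) = sqrt(2π / (2n)) = sqrt(π/n).
The 19 · x^4 term contributes only at subleading order (an O(1/n) relative correction).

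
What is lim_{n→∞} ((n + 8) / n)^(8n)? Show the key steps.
lim = e^64

Rewrite as (1 + 8/n)^(8n). By the standard limit (1 + x/n)^n → e^x, we have (1 + 8/n)^n → e^8, and raising to the 8th power gives e^64.
More precisely, ln[(1 + 8/n)^(8n)] = 8n · ln(1 + 8/n) = 8n · (8/n + O(1/n^2)) = 64 + O(1/n) → 64.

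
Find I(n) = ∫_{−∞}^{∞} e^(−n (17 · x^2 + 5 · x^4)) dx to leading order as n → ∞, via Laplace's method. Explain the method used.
I(n) ~ sqrt(π/(17n))

φ(x) = 17 · x^2 + 5 · x^4 has its unique global minimum at x* = 0 (since φ'(x) = 34x + 20x^3 = 0 only at x = 0 for real x with both coefficients positive, and φ → ∞ as |x| → ∞). At x* = 0, φ(0) = 0 and φ''(0) = 34. Laplace's method then gives
  I(n) ~ sqrt(2π / (n · φ''(0))) · e^(−n φ(0)) = sqrt(2π / (34n)) = sqrt(π/(17n)).
The 5 · x^4 term contributes only at subleading order (an O(1/n) relative correction).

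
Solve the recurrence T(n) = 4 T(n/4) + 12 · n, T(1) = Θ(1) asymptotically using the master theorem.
T(n) = Θ(n log n)

log_4 4 = 1, and f(n) = 12 · n = Θ(n^(log_4 4)). This is Case 2 of the master theorem: T(n) = Θ(f(n) · log n) = Θ(n log n).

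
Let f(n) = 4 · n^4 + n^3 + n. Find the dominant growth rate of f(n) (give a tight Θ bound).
f(n) ∈ Θ(n^4)

Compare the terms by growth order. For large n, n^a · (log n)^b dominates n^a' · (log n)^b' iff a > a', or (a = a' and b > b'). Ranking the 3 terms shows the dominant one is 4 · n^4. Hence f(n) ∈ Θ(n^4).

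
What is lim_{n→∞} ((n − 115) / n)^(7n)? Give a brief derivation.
lim = e^(−805)

Rewrite as (1 − 115/n)^(7n). By the standard limit (1 + x/n)^n → e^x, we have (1 − 115/n)^n → e^(−115), and raising to the 7th power gives e^(−805).
More precisely, ln[(1 − 115/n)^(7n)] = 7n · ln(1 − 115/n) = 7n · (-115/n + O(1/n^2)) = -805 + O(1/n) → -805.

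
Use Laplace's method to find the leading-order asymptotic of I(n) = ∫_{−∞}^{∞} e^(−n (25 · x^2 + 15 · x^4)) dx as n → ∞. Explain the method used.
I(n) ~ sqrt(π/(25n))

φ(x) = 25 · x^2 + 15 · x^4 has its unique global minimum at x* = 0 (since φ'(x) = 50x + 60x^3 = 0 only at x = 0 for real x with both coefficients positive, and φ → ∞ as |x| → ∞). At x* = 0, φ(0) = 0 and φ''(0) = 50. Laplace's method then gives
  I(n) ~ sqrt(2π / (n · φ''(0))) · e^(−n φ(0)) = sqrt(2π / (50n)) = sqrt(π/(25n)).
The 15 · x^4 term contributes only at subleading order (an O(1/n) relative correction).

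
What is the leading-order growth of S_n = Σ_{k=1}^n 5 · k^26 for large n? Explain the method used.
S_n ~ 5 · n^27 / 27

By integral comparison (Euler-Maclaurin), Σ_{k=1}^n 5 · k^26 = 5 · ∫_0^n x^26 dx + O(n^26) = 5 · n^27/27 + O(n^26). (Equivalently, Faulhaber's formula gives the same leading term.)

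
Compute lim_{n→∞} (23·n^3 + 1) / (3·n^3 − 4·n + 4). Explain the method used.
lim = 23/3

For large n the leading n^3 terms dominate both numerator and denominator. Dividing top and bottom by n^3, every other term tends to 0, leaving 23/3.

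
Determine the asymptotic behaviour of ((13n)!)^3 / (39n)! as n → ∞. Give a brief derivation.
((13n)!)^3/(39n)! ~ ((2π·13n)^(2/2) / sqrt(3)) · 3^(−3·13n)  →  0

Write N = 13n. Stirling: N! ~ sqrt(2π N)(N/e)^N and (3N)! ~ sqrt(2π·3N)·(3N/e)^(3N).
  (N!)^3/(3N)! ~ (2π N)^(3/2) (N/e)^(3N) / [sqrt(2π·3N) (3N/e)^(3N)]
     = (2π N)^(3/2) / sqrt(2π·3N) · (N/(3N))^(3N)
     = (2π N)^((3−1)/2) / sqrt(3) · 3^(−3N).
Since 3^3 > 1, the factor 3^(−3N) decays exponentially, so the ratio → 0. Substituting N = 13n gives the stated form.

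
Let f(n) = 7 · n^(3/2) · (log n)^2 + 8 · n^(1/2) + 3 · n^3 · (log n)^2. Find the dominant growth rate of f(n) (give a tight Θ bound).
f(n) ∈ Θ(n^3 · (log n)^2)

Compare the terms by growth order. For large n, n^a · (log n)^b dominates n^a' · (log n)^b' iff a > a', or (a = a' and b > b'). Ranking the 3 terms shows the dominant one is 3 · n^3 · (log n)^2. Hence f(n) ∈ Θ(n^3 · (log n)^2).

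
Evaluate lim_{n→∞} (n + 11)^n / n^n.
lim = e^11

Rewrite as (1 + 11/n)^(n). By the standard limit (1 + x/n)^n → e^x, we have (1 + 11/n)^n → e^11, and raising to the 1st power gives e^11.
More precisely, ln[(1 + 11/n)^(n)] = n · ln(1 + 11/n) = n · (11/n + O(1/n^2)) = 11 + O(1/n) → 11.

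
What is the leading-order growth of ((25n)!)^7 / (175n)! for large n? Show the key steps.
((25n)!)^7/(175n)! ~ ((2π·25n)^(6/2) / sqrt(7)) · 7^(−7·25n)  →  0

Write N = 25n. Stirling: N! ~ sqrt(2π N)(N/e)^N and (7N)! ~ sqrt(2π·7N)·(7N/e)^(7N).
  (N!)^7/(7N)! ~ (2π N)^(7/2) (N/e)^(7N) / [sqrt(2π·7N) (7N/e)^(7N)]
     = (2π N)^(7/2) / sqrt(2π·7N) · (N/(7N))^(7N)
     = (2π N)^((7−1)/2) / sqrt(7) · 7^(−7N).
Since 7^7 > 1, the factor 7^(−7N) decays exponentially, so the ratio → 0. Substituting N = 25n gives the stated form.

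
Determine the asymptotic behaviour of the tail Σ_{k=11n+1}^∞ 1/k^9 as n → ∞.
Σ_{k>11n} 1/k^9 ~ 1/(8 · (11n)^8)

Compare to the integral: ∫_{11n}^∞ x^(−9) dx = [−x^(−8)/8]_{11n}^∞ = 1/((9−1)·(11n)^8). Euler-Maclaurin then gives
  Σ_{k>11n} 1/k^9 = ∫_{11n}^∞ dx/x^9 − 1/(2·(11n)^9) + O(1/(11n)^10).
(Equivalently this is ζ(9) − Σ_{k≤11n} 1/k^9.)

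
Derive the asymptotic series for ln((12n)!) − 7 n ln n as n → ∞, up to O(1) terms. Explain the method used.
ln((12n)!) − 7 n ln n = 5 n ln n + 12(ln 12 − 1) n + (1/2) ln(2π·12n) + O(1/n)

Stirling: ln((12n)!) = 12n ln(12n) − 12n + (1/2) ln(2π·12n) + O(1/n).
Expand 12n ln(12n) = 12n (ln n + ln 12) = 12n ln n + 12n ln 12.
Subtract 7n ln n: leading term is (12 − 7) n ln n = 5 n ln n. The next term is 12n ln 12 − 12n = 12(ln 12 − 1) n. Then the (1/2) ln(2π·12n) correction.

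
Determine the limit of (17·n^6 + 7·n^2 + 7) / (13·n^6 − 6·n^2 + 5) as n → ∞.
lim = 17/13

For large n the leading n^6 terms dominate both numerator and denominator. Dividing top and bottom by n^6, every other term tends to 0, leaving 17/13.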